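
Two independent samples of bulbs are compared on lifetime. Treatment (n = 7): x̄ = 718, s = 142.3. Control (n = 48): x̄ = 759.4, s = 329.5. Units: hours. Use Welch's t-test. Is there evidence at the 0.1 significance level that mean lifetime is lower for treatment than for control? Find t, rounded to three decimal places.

-0.577

Let group 1 = treatment, group 2 = control. H0: μ_1 = μ_2; H1: μ_1 < μ_2 (Welch's two-sample t-test, left-tailed).
t = (x̄_1 − x̄_2)/√(s_1²/n_1 + s_2²/n_2) = (718 − 759.4)/√(142.3²/7 + 329.5²/48) = -0.577
Welch–Satterthwaite df ≈ 17.67
p-value = P(T ≤ -0.577) ≈ 0.286
Since p ≈ 0.286 > α = 0.1, fail to reject H0; the evidence is not statistically significant.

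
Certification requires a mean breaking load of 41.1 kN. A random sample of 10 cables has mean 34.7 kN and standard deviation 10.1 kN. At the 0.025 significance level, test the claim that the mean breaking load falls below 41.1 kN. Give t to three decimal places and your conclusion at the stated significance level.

t = -2.004; fail to reject H0

H0: μ = 41.1; H1: μ < 41.1 (one-sample t-test, left-tailed).
t = (x̄ − μ₀)/(s/√n) = (34.7 − 41.1)/(10.1/√10) = -2.004
df = n − 1 = 9
p-value = P(T ≤ -2.004) ≈ 0.0380
Since p ≈ 0.0380 > α = 0.025, fail to reject H0; the data do not provide sufficient evidence against H0.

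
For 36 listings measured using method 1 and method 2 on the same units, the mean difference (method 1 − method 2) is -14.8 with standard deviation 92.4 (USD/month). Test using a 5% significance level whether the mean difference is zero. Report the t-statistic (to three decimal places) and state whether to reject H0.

t = -0.961; fail to reject H0

H0: μ_d = 0; H1: μ_d ≠ 0 (paired t-test on the differences, two-sided).
t = d̄/(s_d/√n) = -14.8/(92.4/√36) = -0.961
df = n − 1 = 35
Two-sided p-value ≈ 0.343
Since p ≈ 0.343 > α = 0.05, fail to reject H0; the evidence is not statistically significant.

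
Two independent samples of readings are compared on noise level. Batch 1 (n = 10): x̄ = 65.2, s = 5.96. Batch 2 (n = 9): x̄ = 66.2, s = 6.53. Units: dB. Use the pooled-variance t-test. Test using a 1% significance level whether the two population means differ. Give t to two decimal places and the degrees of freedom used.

Let group 1 = batch 1, group 2 = batch 2. H0: μ_1 = μ_2; H1: μ_1 ≠ μ_2 (two-sample pooled-variance t-test, two-sided).
s_p² = [(10−1)·5.96² + (9−1)·6.53²]/(10+9−2) = 38.8719
t = (65.2 − 66.2)/√[38.8719·(1/10 + 1/9)] = -0.35
df = n₁ + n₂ − 2 = 17
Two-sided p-value ≈ 0.731
Since p ≈ 0.731 > α = 0.01, fail to reject H0; the data do not provide sufficient evidence against H0.

t = -0.35, df = 17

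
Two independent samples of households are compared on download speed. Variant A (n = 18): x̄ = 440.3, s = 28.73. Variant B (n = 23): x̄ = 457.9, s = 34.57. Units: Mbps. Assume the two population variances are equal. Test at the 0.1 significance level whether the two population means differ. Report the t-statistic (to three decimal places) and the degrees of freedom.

Let group 1 = variant A, group 2 = variant B. H0: μ_1 = μ_2; H1: μ_1 ≠ μ_2 (two-sample pooled-variance t-test, two-sided).
s_p² = [(18−1)·28.73² + (23−1)·34.57²]/(18+23−2) = 1033.95
t = (440.3 − 457.9)/√[1033.95·(1/18 + 1/23)] = -1.739
df = n₁ + n₂ − 2 = 39
Two-sided p-value ≈ 0.090
Since p ≈ 0.090 < α = 0.1, reject H0; the data support H1.

t = -1.739, df = 39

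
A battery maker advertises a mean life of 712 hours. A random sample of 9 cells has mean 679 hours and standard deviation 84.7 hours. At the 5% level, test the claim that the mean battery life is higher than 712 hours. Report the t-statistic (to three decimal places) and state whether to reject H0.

t = -1.169; fail to reject H0

H0: μ = 712; H1: μ > 712 (one-sample t-test, right-tailed).
t = (x̄ − μ₀)/(s/√n) = (679 − 712)/(84.7/√9) = -1.169
df = n − 1 = 8
p-value = P(T ≥ -1.169) ≈ 0.862
Since p ≈ 0.862 > α = 0.05, fail to reject H0; the evidence is not statistically significant.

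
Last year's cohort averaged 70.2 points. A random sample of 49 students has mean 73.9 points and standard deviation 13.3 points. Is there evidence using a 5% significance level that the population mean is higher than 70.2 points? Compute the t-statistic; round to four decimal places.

1.9474

H0: μ = 70.2; H1: μ > 70.2 (one-sample t-test, right-tailed).
t = (x̄ − μ₀)/(s/√n) = (73.9 − 70.2)/(13.3/√49) = 1.9474
df = n − 1 = 48
p-value = P(T ≥ 1.9474) ≈ 0.029
Since p ≈ 0.029 < α = 0.05, reject H0; the data support H1.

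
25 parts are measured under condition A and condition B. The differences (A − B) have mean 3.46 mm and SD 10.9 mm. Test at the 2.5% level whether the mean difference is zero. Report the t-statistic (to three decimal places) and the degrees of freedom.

t = 1.587, df = 24

H0: μ_d = 0; H1: μ_d ≠ 0 (paired t-test on the differences, two-sided).
t = d̄/(s_d/√n) = 3.46/(10.9/√25) = 1.587
df = n − 1 = 24
Two-sided p-value ≈ 0.1256
Since p ≈ 0.1256 > α = 0.025, fail to reject H0; the evidence is not statistically significant.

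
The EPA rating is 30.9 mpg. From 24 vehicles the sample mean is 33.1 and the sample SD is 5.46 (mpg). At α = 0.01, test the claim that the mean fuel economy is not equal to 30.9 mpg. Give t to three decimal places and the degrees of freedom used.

t = 1.974, df = 23

H0: μ = 30.9; H1: μ ≠ 30.9 (one-sample t-test, two-sided).
t = (x̄ − μ₀)/(s/√n) = (33.1 − 30.9)/(5.46/√24) = 1.974
df = n − 1 = 23
Two-sided p-value ≈ 0.0605
Since p ≈ 0.0605 > α = 0.01, fail to reject H0; the data do not provide sufficient evidence against H0.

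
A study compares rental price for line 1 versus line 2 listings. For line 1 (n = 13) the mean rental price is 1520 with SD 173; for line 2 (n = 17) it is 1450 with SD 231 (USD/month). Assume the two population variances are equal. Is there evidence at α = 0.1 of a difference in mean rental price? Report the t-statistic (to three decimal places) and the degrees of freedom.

t = 0.913, df = 28

Let group 1 = line 1, group 2 = line 2. H0: μ_1 = μ_2; H1: μ_1 ≠ μ_2 (two-sample pooled-variance t-test, two-sided).
s_p² = [(13−1)·173² + (17−1)·231²]/(13+17−2) = 43318.7
t = (1520 − 1450)/√[43318.7·(1/13 + 1/17)] = 0.913
df = n₁ + n₂ − 2 = 28
Two-sided p-value ≈ 0.369
Since p ≈ 0.369 > α = 0.1, fail to reject H0; the evidence is not statistically significant.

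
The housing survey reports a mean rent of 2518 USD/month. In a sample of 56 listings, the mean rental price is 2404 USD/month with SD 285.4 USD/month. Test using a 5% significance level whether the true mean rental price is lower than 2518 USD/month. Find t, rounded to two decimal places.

-2.99

H0: μ = 2518; H1: μ < 2518 (one-sample t-test, left-tailed).
t = (x̄ − μ₀)/(s/√n) = (2404 − 2518)/(285.4/√56) = -2.99
df = n − 1 = 55
p-value = P(T ≤ -2.99) ≈ 0.002
Since p ≈ 0.002 < α = 0.05, reject H0; the evidence is statistically significant.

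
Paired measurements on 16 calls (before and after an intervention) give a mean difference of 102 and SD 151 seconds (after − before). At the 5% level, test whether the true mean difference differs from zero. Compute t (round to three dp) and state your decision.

H0: μ_d = 0; H1: μ_d ≠ 0 (paired t-test on the differences, two-sided).
t = d̄/(s_d/√n) = 102/(151/√16) = 2.702
df = n − 1 = 15
Two-sided p-value ≈ 0.016
Since p ≈ 0.016 < α = 0.05, reject H0; the evidence is statistically significant.

t = 2.702; reject H0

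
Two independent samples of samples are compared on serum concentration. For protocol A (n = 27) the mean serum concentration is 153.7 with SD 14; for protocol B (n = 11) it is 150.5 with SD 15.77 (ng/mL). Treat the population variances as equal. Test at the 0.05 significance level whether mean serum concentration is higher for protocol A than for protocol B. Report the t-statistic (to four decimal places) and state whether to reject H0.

Let group 1 = protocol A, group 2 = protocol B. H0: μ_1 = μ_2; H1: μ_1 > μ_2 (two-sample pooled-variance t-test, right-tailed).
s_p² = [(27−1)·14² + (11−1)·15.77²]/(27+11−2) = 210.637
t = (153.7 − 150.5)/√[210.637·(1/27 + 1/11)] = 0.6164
df = n₁ + n₂ − 2 = 36
p-value = P(T ≥ 0.6164) ≈ 0.2708
Since p ≈ 0.2708 > α = 0.05, fail to reject H0; the evidence is not statistically significant.

t = 0.6164; fail to reject H0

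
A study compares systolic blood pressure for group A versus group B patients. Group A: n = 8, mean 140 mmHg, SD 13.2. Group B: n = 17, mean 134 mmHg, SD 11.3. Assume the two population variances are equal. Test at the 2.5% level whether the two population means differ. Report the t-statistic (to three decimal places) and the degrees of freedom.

t = 1.175, df = 23

Let group 1 = group A, group 2 = group B. H0: μ_1 = μ_2; H1: μ_1 ≠ μ_2 (two-sample pooled-variance t-test, two-sided).
s_p² = [(8−1)·13.2² + (17−1)·11.3²]/(8+17−2) = 141.857
t = (140 − 134)/√[141.857·(1/8 + 1/17)] = 1.175
df = n₁ + n₂ − 2 = 23
Two-sided p-value ≈ 0.252
Since p ≈ 0.252 > α = 0.025, fail to reject H0; the data do not provide sufficient evidence against H0.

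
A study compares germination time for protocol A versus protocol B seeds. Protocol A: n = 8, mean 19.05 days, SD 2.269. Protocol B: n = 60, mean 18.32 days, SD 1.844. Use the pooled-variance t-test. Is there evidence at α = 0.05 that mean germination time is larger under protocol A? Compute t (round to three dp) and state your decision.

Let group 1 = protocol A, group 2 = protocol B. H0: μ_1 = μ_2; H1: μ_1 > μ_2 (two-sample pooled-variance t-test, right-tailed).
s_p² = [(8−1)·2.269² + (60−1)·1.844²]/(8+60−2) = 3.58573
t = (19.05 − 18.32)/√[3.58573·(1/8 + 1/60)] = 1.024
df = n₁ + n₂ − 2 = 66
p-value = P(T ≥ 1.024) ≈ 0.155
Since p ≈ 0.155 > α = 0.05, fail to reject H0; the data do not provide sufficient evidence against H0.

t = 1.024; fail to reject H0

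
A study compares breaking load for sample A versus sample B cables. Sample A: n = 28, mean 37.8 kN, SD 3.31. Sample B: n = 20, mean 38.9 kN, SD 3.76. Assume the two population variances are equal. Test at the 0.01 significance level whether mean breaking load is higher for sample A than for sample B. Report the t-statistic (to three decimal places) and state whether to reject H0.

t = -1.073; fail to reject H0

Let group 1 = sample A, group 2 = sample B. H0: μ_1 = μ_2; H1: μ_1 > μ_2 (two-sample pooled-variance t-test, right-tailed).
s_p² = [(28−1)·3.31² + (20−1)·3.76²]/(28+20−2) = 12.2702
t = (37.8 − 38.9)/√[12.2702·(1/28 + 1/20)] = -1.073
df = n₁ + n₂ − 2 = 46
p-value = P(T ≥ -1.073) ≈ 0.855
Since p ≈ 0.855 > α = 0.01, fail to reject H0; the evidence is not statistically significant.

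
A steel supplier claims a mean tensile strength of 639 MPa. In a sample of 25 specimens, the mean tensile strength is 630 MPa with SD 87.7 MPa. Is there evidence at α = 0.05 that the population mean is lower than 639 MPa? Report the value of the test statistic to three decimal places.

H0: μ = 639; H1: μ < 639 (one-sample t-test, left-tailed).
t = (x̄ − μ₀)/(s/√n) = (630 − 639)/(87.7/√25) = -0.513
df = n − 1 = 24
p-value = P(T ≤ -0.513) ≈ 0.3063
Since p ≈ 0.3063 > α = 0.05, fail to reject H0; the evidence is not statistically significant.

-0.513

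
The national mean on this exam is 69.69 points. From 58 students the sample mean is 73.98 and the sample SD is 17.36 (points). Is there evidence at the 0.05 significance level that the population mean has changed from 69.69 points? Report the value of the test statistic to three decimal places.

1.882

H0: μ = 69.69; H1: μ ≠ 69.69 (one-sample t-test, two-sided).
t = (x̄ − μ₀)/(s/√n) = (73.98 − 69.69)/(17.36/√58) = 1.882
df = n − 1 = 57
Two-sided p-value ≈ 0.065
Since p ≈ 0.065 > α = 0.05, fail to reject H0; the evidence is not statistically significant.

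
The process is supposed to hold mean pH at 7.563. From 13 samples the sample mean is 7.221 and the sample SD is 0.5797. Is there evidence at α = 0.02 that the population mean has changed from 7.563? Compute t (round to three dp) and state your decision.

t = -2.127; fail to reject H0

H0: μ = 7.563; H1: μ ≠ 7.563 (one-sample t-test, two-sided).
t = (x̄ − μ₀)/(s/√n) = (7.221 − 7.563)/(0.5797/√13) = -2.127
df = n − 1 = 12
Two-sided p-value ≈ 0.055
Since p ≈ 0.055 > α = 0.02, fail to reject H0; the evidence is not statistically significant.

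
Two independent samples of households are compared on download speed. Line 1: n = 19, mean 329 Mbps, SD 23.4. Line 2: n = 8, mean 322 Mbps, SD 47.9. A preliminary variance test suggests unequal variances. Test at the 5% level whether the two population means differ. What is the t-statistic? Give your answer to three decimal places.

0.394

Let group 1 = line 1, group 2 = line 2. H0: μ_1 = μ_2; H1: μ_1 ≠ μ_2 (Welch's two-sample t-test, two-sided).
t = (x̄_1 − x̄_2)/√(s_1²/n_1 + s_2²/n_2) = (329 − 322)/√(23.4²/19 + 47.9²/8) = 0.394
Welch–Satterthwaite df ≈ 8.44
Two-sided p-value ≈ 0.703
Since p ≈ 0.703 > α = 0.05, fail to reject H0; the data do not provide sufficient evidence against H0.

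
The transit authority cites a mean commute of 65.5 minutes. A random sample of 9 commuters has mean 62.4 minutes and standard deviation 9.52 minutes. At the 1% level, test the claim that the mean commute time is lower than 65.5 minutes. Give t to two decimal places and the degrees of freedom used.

t = -0.98, df = 8

H0: μ = 65.5; H1: μ < 65.5 (one-sample t-test, left-tailed).
t = (x̄ − μ₀)/(s/√n) = (62.4 − 65.5)/(9.52/√9) = -0.98
df = n − 1 = 8
p-value = P(T ≤ -0.98) ≈ 0.179
Since p ≈ 0.179 > α = 0.01, fail to reject H0; the data do not provide sufficient evidence against H0.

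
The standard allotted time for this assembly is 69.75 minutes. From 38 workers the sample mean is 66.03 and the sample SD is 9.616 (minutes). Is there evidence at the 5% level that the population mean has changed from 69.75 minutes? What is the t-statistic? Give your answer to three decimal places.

-2.385

H0: μ = 69.75; H1: μ ≠ 69.75 (one-sample t-test, two-sided).
t = (x̄ − μ₀)/(s/√n) = (66.03 − 69.75)/(9.616/√38) = -2.385
df = n − 1 = 37
Two-sided p-value ≈ 0.022
Since p ≈ 0.022 < α = 0.05, reject H0; the data support H1.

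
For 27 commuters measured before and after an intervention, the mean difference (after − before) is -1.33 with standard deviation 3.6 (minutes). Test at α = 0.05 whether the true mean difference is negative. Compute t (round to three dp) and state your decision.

t = -1.920; reject H0

H0: μ_d = 0; H1: μ_d < 0 (paired t-test on the differences, left-tailed).
t = d̄/(s_d/√n) = -1.33/(3.6/√27) = -1.920
df = n − 1 = 26
p-value = P(T ≤ -1.920) ≈ 0.033
Since p ≈ 0.033 < α = 0.05, reject H0; the data support H1.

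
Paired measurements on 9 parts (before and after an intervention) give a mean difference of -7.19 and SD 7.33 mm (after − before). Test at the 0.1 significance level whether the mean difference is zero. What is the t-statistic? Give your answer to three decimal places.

-2.943

H0: μ_d = 0; H1: μ_d ≠ 0 (paired t-test on the differences, two-sided).
t = d̄/(s_d/√n) = -7.19/(7.33/√9) = -2.943
df = n − 1 = 8
Two-sided p-value ≈ 0.0186
Since p ≈ 0.0186 < α = 0.1, reject H0; the data support H1.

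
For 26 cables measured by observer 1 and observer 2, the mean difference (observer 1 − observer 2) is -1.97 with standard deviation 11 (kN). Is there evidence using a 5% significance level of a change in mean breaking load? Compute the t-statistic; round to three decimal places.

H0: μ_d = 0; H1: μ_d ≠ 0 (paired t-test on the differences, two-sided).
t = d̄/(s_d/√n) = -1.97/(11/√26) = -0.913
df = n − 1 = 25
Two-sided p-value ≈ 0.3699
Since p ≈ 0.3699 > α = 0.05, fail to reject H0; the evidence is not statistically significant.

-0.913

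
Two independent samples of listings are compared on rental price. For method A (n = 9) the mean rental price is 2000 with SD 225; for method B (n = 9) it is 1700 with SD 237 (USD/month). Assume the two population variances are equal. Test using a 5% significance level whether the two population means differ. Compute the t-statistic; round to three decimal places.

Let group 1 = method A, group 2 = method B. H0: μ_1 = μ_2; H1: μ_1 ≠ μ_2 (two-sample pooled-variance t-test, two-sided).
s_p² = [(9−1)·225² + (9−1)·237²]/(9+9−2) = 53397
t = (2000 − 1700)/√[53397·(1/9 + 1/9)] = 2.754
df = n₁ + n₂ − 2 = 16
Two-sided p-value ≈ 0.014
Since p ≈ 0.014 < α = 0.05, reject H0; the evidence is statistically significant.

2.754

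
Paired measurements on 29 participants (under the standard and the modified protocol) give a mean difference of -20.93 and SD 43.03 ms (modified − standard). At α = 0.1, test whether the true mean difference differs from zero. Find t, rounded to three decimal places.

-2.619

H0: μ_d = 0; H1: μ_d ≠ 0 (paired t-test on the differences, two-sided).
t = d̄/(s_d/√n) = -20.93/(43.03/√29) = -2.619
df = n − 1 = 28
Two-sided p-value ≈ 0.014
Since p ≈ 0.014 < α = 0.1, reject H0; the evidence is statistically significant.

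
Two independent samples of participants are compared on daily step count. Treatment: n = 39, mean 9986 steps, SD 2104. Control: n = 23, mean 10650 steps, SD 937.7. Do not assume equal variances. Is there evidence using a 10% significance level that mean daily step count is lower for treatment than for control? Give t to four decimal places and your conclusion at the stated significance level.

Let group 1 = treatment, group 2 = control. H0: μ_1 = μ_2; H1: μ_1 < μ_2 (Welch's two-sample t-test, left-tailed).
t = (x̄_1 − x̄_2)/√(s_1²/n_1 + s_2²/n_2) = (9986 − 10650)/√(2104²/39 + 937.7²/23) = -1.7046
Welch–Satterthwaite df ≈ 56.78
p-value = P(T ≤ -1.7046) ≈ 0.047
Since p ≈ 0.047 < α = 0.1, reject H0; the data support H1.

t = -1.7046; reject H0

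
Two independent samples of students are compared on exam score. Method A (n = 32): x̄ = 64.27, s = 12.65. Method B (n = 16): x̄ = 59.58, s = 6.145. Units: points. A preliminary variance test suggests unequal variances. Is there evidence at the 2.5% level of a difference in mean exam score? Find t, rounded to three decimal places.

1.729

Let group 1 = method A, group 2 = method B. H0: μ_1 = μ_2; H1: μ_1 ≠ μ_2 (Welch's two-sample t-test, two-sided).
t = (x̄_1 − x̄_2)/√(s_1²/n_1 + s_2²/n_2) = (64.27 − 59.58)/√(12.65²/32 + 6.145²/16) = 1.729
Welch–Satterthwaite df ≈ 45.99
Two-sided p-value ≈ 0.0906
Since p ≈ 0.0906 > α = 0.025, fail to reject H0; the data do not provide sufficient evidence against H0.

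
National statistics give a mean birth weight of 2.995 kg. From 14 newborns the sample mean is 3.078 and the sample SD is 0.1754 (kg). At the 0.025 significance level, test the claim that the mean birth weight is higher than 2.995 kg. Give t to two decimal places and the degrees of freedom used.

H0: μ = 2.995; H1: μ > 2.995 (one-sample t-test, right-tailed).
t = (x̄ − μ₀)/(s/√n) = (3.078 − 2.995)/(0.1754/√14) = 1.77
df = n − 1 = 13
p-value = P(T ≥ 1.77) ≈ 0.0500
Since p ≈ 0.0500 > α = 0.025, fail to reject H0; the evidence is not statistically significant.

t = 1.77, df = 13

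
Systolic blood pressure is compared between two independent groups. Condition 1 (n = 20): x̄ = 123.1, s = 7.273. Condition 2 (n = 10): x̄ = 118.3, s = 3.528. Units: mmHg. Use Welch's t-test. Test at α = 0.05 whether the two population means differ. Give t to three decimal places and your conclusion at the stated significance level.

Let group 1 = condition 1, group 2 = condition 2. H0: μ_1 = μ_2; H1: μ_1 ≠ μ_2 (Welch's two-sample t-test, two-sided).
t = (x̄_1 − x̄_2)/√(s_1²/n_1 + s_2²/n_2) = (123.1 − 118.3)/√(7.273²/20 + 3.528²/10) = 2.434
Welch–Satterthwaite df ≈ 28.00
Two-sided p-value ≈ 0.022
Since p ≈ 0.022 < α = 0.05, reject H0; the evidence is statistically significant.

t = 2.434; reject H0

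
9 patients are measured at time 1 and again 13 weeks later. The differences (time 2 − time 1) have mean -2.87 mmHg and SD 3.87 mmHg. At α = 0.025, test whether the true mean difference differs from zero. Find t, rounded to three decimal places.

H0: μ_d = 0; H1: μ_d ≠ 0 (paired t-test on the differences, two-sided).
t = d̄/(s_d/√n) = -2.87/(3.87/√9) = -2.225
df = n − 1 = 8
Two-sided p-value ≈ 0.0568
Since p ≈ 0.0568 > α = 0.025, fail to reject H0; the evidence is not statistically significant.

-2.225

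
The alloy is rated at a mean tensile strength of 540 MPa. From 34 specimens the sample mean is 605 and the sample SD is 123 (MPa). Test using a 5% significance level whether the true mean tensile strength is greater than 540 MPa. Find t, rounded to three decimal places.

H0: μ = 540; H1: μ > 540 (one-sample t-test, right-tailed).
t = (x̄ − μ₀)/(s/√n) = (605 − 540)/(123/√34) = 3.081
df = n − 1 = 33
p-value = P(T ≥ 3.081) ≈ 0.0021
Since p ≈ 0.0021 < α = 0.05, reject H0; the data support H1.

3.081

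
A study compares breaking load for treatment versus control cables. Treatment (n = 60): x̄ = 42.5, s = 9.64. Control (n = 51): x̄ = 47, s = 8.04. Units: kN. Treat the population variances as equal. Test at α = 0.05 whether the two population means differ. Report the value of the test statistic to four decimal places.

-2.6424

Let group 1 = treatment, group 2 = control. H0: μ_1 = μ_2; H1: μ_1 ≠ μ_2 (two-sample pooled-variance t-test, two-sided).
s_p² = [(60−1)·9.64² + (51−1)·8.04²]/(60+51−2) = 79.9535
t = (42.5 − 47)/√[79.9535·(1/60 + 1/51)] = -2.6424
df = n₁ + n₂ − 2 = 109
Two-sided p-value ≈ 0.0094
Since p ≈ 0.0094 < α = 0.05, reject H0; the data support H1.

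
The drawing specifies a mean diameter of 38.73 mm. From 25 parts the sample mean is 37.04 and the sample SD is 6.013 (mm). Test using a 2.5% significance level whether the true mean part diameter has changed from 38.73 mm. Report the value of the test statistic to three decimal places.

H0: μ = 38.73; H1: μ ≠ 38.73 (one-sample t-test, two-sided).
t = (x̄ − μ₀)/(s/√n) = (37.04 − 38.73)/(6.013/√25) = -1.405
df = n − 1 = 24
Two-sided p-value ≈ 0.1727
Since p ≈ 0.1727 > α = 0.025, fail to reject H0; the evidence is not statistically significant.

-1.405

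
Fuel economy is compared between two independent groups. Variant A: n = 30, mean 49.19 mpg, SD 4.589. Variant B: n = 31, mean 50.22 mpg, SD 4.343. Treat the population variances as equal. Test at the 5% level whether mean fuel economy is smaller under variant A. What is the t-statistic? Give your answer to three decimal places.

Let group 1 = variant A, group 2 = variant B. H0: μ_1 = μ_2; H1: μ_1 < μ_2 (two-sample pooled-variance t-test, left-tailed).
s_p² = [(30−1)·4.589² + (31−1)·4.343²]/(30+31−2) = 19.9417
t = (49.19 − 50.22)/√[19.9417·(1/30 + 1/31)] = -0.901
df = n₁ + n₂ − 2 = 59
p-value = P(T ≤ -0.901) ≈ 0.1857
Since p ≈ 0.1857 > α = 0.05, fail to reject H0; the data do not provide sufficient evidence against H0.

-0.901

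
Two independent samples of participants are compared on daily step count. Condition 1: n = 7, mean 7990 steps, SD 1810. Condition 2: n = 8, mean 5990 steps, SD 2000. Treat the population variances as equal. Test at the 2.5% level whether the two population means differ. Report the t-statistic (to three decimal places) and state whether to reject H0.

Let group 1 = condition 1, group 2 = condition 2. H0: μ_1 = μ_2; H1: μ_1 ≠ μ_2 (two-sample pooled-variance t-test, two-sided).
s_p² = [(7−1)·1810² + (8−1)·2000²]/(7+8−2) = 3665890
t = (7990 − 5990)/√[3665890·(1/7 + 1/8)] = 2.018
df = n₁ + n₂ − 2 = 13
Two-sided p-value ≈ 0.0647
Since p ≈ 0.0647 > α = 0.025, fail to reject H0; the data do not provide sufficient evidence against H0.

t = 2.018; fail to reject H0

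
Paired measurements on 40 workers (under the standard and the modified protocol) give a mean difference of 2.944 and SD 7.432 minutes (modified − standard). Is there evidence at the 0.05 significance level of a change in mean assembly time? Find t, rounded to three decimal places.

2.505

H0: μ_d = 0; H1: μ_d ≠ 0 (paired t-test on the differences, two-sided).
t = d̄/(s_d/√n) = 2.944/(7.432/√40) = 2.505
df = n − 1 = 39
Two-sided p-value ≈ 0.0165
Since p ≈ 0.0165 < α = 0.05, reject H0; the data support H1.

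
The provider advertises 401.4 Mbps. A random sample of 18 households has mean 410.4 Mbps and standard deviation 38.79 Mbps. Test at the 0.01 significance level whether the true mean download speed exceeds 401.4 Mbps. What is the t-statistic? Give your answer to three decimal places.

0.984

H0: μ = 401.4; H1: μ > 401.4 (one-sample t-test, right-tailed).
t = (x̄ − μ₀)/(s/√n) = (410.4 − 401.4)/(38.79/√18) = 0.984
df = n − 1 = 17
p-value = P(T ≥ 0.984) ≈ 0.1694
Since p ≈ 0.1694 > α = 0.01, fail to reject H0; the evidence is not statistically significant.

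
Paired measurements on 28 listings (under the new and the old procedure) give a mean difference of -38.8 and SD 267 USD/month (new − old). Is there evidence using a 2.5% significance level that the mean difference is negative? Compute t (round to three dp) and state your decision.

t = -0.769; fail to reject H0

H0: μ_d = 0; H1: μ_d < 0 (paired t-test on the differences, left-tailed).
t = d̄/(s_d/√n) = -38.8/(267/√28) = -0.769
df = n − 1 = 27
p-value = P(T ≤ -0.769) ≈ 0.224
Since p ≈ 0.224 > α = 0.025, fail to reject H0; the data do not provide sufficient evidence against H0.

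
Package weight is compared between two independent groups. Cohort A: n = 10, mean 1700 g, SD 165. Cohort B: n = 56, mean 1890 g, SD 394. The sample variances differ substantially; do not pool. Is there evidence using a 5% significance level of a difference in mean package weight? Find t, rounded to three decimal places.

-2.563

Let group 1 = cohort A, group 2 = cohort B. H0: μ_1 = μ_2; H1: μ_1 ≠ μ_2 (Welch's two-sample t-test, two-sided).
t = (x̄_1 − x̄_2)/√(s_1²/n_1 + s_2²/n_2) = (1700 − 1890)/√(165²/10 + 394²/56) = -2.563
Welch–Satterthwaite df ≈ 31.34
Two-sided p-value ≈ 0.0154
Since p ≈ 0.0154 < α = 0.05, reject H0; the data support H1.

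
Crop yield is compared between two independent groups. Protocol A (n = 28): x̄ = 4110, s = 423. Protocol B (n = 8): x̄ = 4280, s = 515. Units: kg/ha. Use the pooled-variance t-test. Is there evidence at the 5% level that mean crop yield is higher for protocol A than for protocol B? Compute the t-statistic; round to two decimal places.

Let group 1 = protocol A, group 2 = protocol B. H0: μ_1 = μ_2; H1: μ_1 > μ_2 (two-sample pooled-variance t-test, right-tailed).
s_p² = [(28−1)·423² + (8−1)·515²]/(28+8−2) = 196696
t = (4110 − 4280)/√[196696·(1/28 + 1/8)] = -0.96
df = n₁ + n₂ − 2 = 34
p-value = P(T ≥ -0.96) ≈ 0.827
Since p ≈ 0.827 > α = 0.05, fail to reject H0; the data do not provide sufficient evidence against H0.

-0.96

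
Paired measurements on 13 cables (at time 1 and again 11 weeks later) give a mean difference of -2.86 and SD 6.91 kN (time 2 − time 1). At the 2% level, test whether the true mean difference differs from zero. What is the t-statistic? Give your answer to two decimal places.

H0: μ_d = 0; H1: μ_d ≠ 0 (paired t-test on the differences, two-sided).
t = d̄/(s_d/√n) = -2.86/(6.91/√13) = -1.49
df = n − 1 = 12
Two-sided p-value ≈ 0.1614
Since p ≈ 0.1614 > α = 0.02, fail to reject H0; the evidence is not statistically significant.

-1.49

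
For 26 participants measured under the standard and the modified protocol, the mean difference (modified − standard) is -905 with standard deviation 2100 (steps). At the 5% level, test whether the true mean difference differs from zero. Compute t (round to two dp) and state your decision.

t = -2.20; reject H0

H0: μ_d = 0; H1: μ_d ≠ 0 (paired t-test on the differences, two-sided).
t = d̄/(s_d/√n) = -905/(2100/√26) = -2.20
df = n − 1 = 25
Two-sided p-value ≈ 0.037
Since p ≈ 0.037 < α = 0.05, reject H0; the data support H1.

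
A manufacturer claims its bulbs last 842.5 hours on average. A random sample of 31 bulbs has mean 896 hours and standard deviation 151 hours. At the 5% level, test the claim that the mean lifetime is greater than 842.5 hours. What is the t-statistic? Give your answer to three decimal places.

H0: μ = 842.5; H1: μ > 842.5 (one-sample t-test, right-tailed).
t = (x̄ − μ₀)/(s/√n) = (896 − 842.5)/(151/√31) = 1.973
df = n − 1 = 30
p-value = P(T ≥ 1.973) ≈ 0.0289
Since p ≈ 0.0289 < α = 0.05, reject H0; the evidence is statistically significant.

1.973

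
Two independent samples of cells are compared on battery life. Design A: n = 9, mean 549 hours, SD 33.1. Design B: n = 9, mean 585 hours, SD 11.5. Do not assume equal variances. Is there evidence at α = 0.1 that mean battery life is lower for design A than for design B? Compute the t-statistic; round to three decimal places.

-3.082

Let group 1 = design A, group 2 = design B. H0: μ_1 = μ_2; H1: μ_1 < μ_2 (Welch's two-sample t-test, left-tailed).
t = (x̄_1 − x̄_2)/√(s_1²/n_1 + s_2²/n_2) = (549 − 585)/√(33.1²/9 + 11.5²/9) = -3.082
Welch–Satterthwaite df ≈ 9.90
p-value = P(T ≤ -3.082) ≈ 0.006
Since p ≈ 0.006 < α = 0.1, reject H0; the evidence is statistically significant.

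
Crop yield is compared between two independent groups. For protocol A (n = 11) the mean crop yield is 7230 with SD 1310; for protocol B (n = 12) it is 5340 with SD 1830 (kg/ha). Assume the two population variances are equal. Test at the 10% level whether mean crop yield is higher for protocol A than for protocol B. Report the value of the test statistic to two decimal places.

Let group 1 = protocol A, group 2 = protocol B. H0: μ_1 = μ_2; H1: μ_1 > μ_2 (two-sample pooled-variance t-test, right-tailed).
s_p² = [(11−1)·1310² + (12−1)·1830²]/(11+12−2) = 2571380
t = (7230 − 5340)/√[2571380·(1/11 + 1/12)] = 2.82
df = n₁ + n₂ − 2 = 21
p-value = P(T ≥ 2.82) ≈ 0.005
Since p ≈ 0.005 < α = 0.1, reject H0; the data support H1.

2.82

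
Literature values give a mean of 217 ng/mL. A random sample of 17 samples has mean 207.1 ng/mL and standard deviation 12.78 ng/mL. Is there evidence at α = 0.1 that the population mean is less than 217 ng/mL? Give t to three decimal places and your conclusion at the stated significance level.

H0: μ = 217; H1: μ < 217 (one-sample t-test, left-tailed).
t = (x̄ − μ₀)/(s/√n) = (207.1 − 217)/(12.78/√17) = -3.194
df = n − 1 = 16
p-value = P(T ≤ -3.194) ≈ 0.0028
Since p ≈ 0.0028 < α = 0.1, reject H0; the evidence is statistically significant.

t = -3.194; reject H0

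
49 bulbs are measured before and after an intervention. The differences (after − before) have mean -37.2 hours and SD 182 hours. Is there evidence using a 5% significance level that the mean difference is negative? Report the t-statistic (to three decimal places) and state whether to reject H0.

t = -1.431; fail to reject H0

H0: μ_d = 0; H1: μ_d < 0 (paired t-test on the differences, left-tailed).
t = d̄/(s_d/√n) = -37.2/(182/√49) = -1.431
df = n − 1 = 48
p-value = P(T ≤ -1.431) ≈ 0.079
Since p ≈ 0.079 > α = 0.05, fail to reject H0; the data do not provide sufficient evidence against H0.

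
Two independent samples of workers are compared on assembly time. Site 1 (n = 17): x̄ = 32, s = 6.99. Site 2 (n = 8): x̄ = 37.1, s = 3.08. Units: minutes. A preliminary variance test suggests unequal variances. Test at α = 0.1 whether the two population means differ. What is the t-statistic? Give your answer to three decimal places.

-2.531

Let group 1 = site 1, group 2 = site 2. H0: μ_1 = μ_2; H1: μ_1 ≠ μ_2 (Welch's two-sample t-test, two-sided).
t = (x̄_1 − x̄_2)/√(s_1²/n_1 + s_2²/n_2) = (32 − 37.1)/√(6.99²/17 + 3.08²/8) = -2.531
Welch–Satterthwaite df ≈ 22.98
Two-sided p-value ≈ 0.0187
Since p ≈ 0.0187 < α = 0.1, reject H0; the data support H1.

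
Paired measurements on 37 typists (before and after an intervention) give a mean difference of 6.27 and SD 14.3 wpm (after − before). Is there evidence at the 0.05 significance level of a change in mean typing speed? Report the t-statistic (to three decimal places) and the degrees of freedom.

t = 2.667, df = 36

H0: μ_d = 0; H1: μ_d ≠ 0 (paired t-test on the differences, two-sided).
t = d̄/(s_d/√n) = 6.27/(14.3/√37) = 2.667
df = n − 1 = 36
Two-sided p-value ≈ 0.0114
Since p ≈ 0.0114 < α = 0.05, reject H0; the data support H1.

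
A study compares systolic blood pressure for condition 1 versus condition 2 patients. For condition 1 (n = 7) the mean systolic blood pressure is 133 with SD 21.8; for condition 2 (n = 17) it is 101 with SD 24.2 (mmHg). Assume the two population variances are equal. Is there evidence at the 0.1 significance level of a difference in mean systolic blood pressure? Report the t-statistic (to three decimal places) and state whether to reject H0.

Let group 1 = condition 1, group 2 = condition 2. H0: μ_1 = μ_2; H1: μ_1 ≠ μ_2 (two-sample pooled-variance t-test, two-sided).
s_p² = [(7−1)·21.8² + (17−1)·24.2²]/(7+17−2) = 555.531
t = (133 − 101)/√[555.531·(1/7 + 1/17)] = 3.023
df = n₁ + n₂ − 2 = 22
Two-sided p-value ≈ 0.0062
Since p ≈ 0.0062 < α = 0.1, reject H0; the data support H1.

t = 3.023; reject H0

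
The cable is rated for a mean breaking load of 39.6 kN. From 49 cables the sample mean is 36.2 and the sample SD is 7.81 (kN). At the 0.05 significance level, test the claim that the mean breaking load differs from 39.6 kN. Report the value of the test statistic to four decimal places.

H0: μ = 39.6; H1: μ ≠ 39.6 (one-sample t-test, two-sided).
t = (x̄ − μ₀)/(s/√n) = (36.2 − 39.6)/(7.81/√49) = -3.0474
df = n − 1 = 48
Two-sided p-value ≈ 0.004
Since p ≈ 0.004 < α = 0.05, reject H0; the data support H1.

-3.0474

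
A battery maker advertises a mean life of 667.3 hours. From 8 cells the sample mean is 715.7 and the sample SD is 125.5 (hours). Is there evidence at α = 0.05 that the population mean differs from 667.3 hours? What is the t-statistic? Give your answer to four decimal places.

H0: μ = 667.3; H1: μ ≠ 667.3 (one-sample t-test, two-sided).
t = (x̄ − μ₀)/(s/√n) = (715.7 − 667.3)/(125.5/√8) = 1.0908
df = n − 1 = 7
Two-sided p-value ≈ 0.3115
Since p ≈ 0.3115 > α = 0.05, fail to reject H0; the data do not provide sufficient evidence against H0.

1.0908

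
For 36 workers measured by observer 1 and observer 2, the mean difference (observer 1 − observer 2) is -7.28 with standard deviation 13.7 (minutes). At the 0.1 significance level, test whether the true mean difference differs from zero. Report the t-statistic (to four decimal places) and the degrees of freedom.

t = -3.1883, df = 35

H0: μ_d = 0; H1: μ_d ≠ 0 (paired t-test on the differences, two-sided).
t = d̄/(s_d/√n) = -7.28/(13.7/√36) = -3.1883
df = n − 1 = 35
Two-sided p-value ≈ 0.003
Since p ≈ 0.003 < α = 0.1, reject H0; the data support H1.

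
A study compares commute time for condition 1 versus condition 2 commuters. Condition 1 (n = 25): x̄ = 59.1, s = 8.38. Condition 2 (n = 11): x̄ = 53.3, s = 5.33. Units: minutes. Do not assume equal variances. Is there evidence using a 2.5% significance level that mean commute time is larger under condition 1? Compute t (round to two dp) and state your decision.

t = 2.50; reject H0

Let group 1 = condition 1, group 2 = condition 2. H0: μ_1 = μ_2; H1: μ_1 > μ_2 (Welch's two-sample t-test, right-tailed).
t = (x̄_1 − x̄_2)/√(s_1²/n_1 + s_2²/n_2) = (59.1 − 53.3)/√(8.38²/25 + 5.33²/11) = 2.50
Welch–Satterthwaite df ≈ 29.19
p-value = P(T ≥ 2.50) ≈ 0.0092
Since p ≈ 0.0092 < α = 0.025, reject H0; the data support H1.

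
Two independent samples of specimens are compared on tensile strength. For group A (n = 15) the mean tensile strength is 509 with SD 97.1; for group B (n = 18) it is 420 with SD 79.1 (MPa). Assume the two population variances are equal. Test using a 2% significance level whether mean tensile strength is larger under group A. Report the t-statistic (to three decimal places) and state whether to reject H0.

Let group 1 = group A, group 2 = group B. H0: μ_1 = μ_2; H1: μ_1 > μ_2 (two-sample pooled-variance t-test, right-tailed).
s_p² = [(15−1)·97.1² + (18−1)·79.1²]/(15+18−2) = 7689.15
t = (509 − 420)/√[7689.15·(1/15 + 1/18)] = 2.903
df = n₁ + n₂ − 2 = 31
p-value = P(T ≥ 2.903) ≈ 0.0034
Since p ≈ 0.0034 < α = 0.02, reject H0; the data support H1.

t = 2.903; reject H0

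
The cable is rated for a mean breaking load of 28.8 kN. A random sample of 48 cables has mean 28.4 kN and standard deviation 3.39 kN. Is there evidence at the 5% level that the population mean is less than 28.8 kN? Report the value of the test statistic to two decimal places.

-0.82

H0: μ = 28.8; H1: μ < 28.8 (one-sample t-test, left-tailed).
t = (x̄ − μ₀)/(s/√n) = (28.4 − 28.8)/(3.39/√48) = -0.82
df = n − 1 = 47
p-value = P(T ≤ -0.82) ≈ 0.209
Since p ≈ 0.209 > α = 0.05, fail to reject H0; the evidence is not statistically significant.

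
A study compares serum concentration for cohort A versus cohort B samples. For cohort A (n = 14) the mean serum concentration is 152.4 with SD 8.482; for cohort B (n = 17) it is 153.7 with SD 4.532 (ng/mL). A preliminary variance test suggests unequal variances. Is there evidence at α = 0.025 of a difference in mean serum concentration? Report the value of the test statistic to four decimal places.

-0.5160

Let group 1 = cohort A, group 2 = cohort B. H0: μ_1 = μ_2; H1: μ_1 ≠ μ_2 (Welch's two-sample t-test, two-sided).
t = (x̄_1 − x̄_2)/√(s_1²/n_1 + s_2²/n_2) = (152.4 − 153.7)/√(8.482²/14 + 4.532²/17) = -0.5160
Welch–Satterthwaite df ≈ 18.98
Two-sided p-value ≈ 0.6118
Since p ≈ 0.6118 > α = 0.025, fail to reject H0; the data do not provide sufficient evidence against H0.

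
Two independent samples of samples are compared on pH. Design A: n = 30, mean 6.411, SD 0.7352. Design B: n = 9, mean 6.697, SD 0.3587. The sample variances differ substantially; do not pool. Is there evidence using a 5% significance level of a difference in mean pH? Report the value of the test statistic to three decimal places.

-1.591

Let group 1 = design A, group 2 = design B. H0: μ_1 = μ_2; H1: μ_1 ≠ μ_2 (Welch's two-sample t-test, two-sided).
t = (x̄_1 − x̄_2)/√(s_1²/n_1 + s_2²/n_2) = (6.411 − 6.697)/√(0.7352²/30 + 0.3587²/9) = -1.591
Welch–Satterthwaite df ≈ 28.42
Two-sided p-value ≈ 0.1227
Since p ≈ 0.1227 > α = 0.05, fail to reject H0; the data do not provide sufficient evidence against H0.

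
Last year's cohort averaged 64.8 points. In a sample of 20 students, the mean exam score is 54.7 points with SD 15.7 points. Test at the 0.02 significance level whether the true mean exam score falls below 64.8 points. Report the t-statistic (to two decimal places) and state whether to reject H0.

H0: μ = 64.8; H1: μ < 64.8 (one-sample t-test, left-tailed).
t = (x̄ − μ₀)/(s/√n) = (54.7 − 64.8)/(15.7/√20) = -2.88
df = n − 1 = 19
p-value = P(T ≤ -2.88) ≈ 0.005
Since p ≈ 0.005 < α = 0.02, reject H0; the evidence is statistically significant.

t = -2.88; reject H0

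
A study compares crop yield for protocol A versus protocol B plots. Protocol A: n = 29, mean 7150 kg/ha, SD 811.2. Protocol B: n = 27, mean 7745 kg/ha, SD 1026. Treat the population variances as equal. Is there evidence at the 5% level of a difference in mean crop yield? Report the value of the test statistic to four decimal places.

Let group 1 = protocol A, group 2 = protocol B. H0: μ_1 = μ_2; H1: μ_1 ≠ μ_2 (two-sample pooled-variance t-test, two-sided).
s_p² = [(29−1)·811.2² + (27−1)·1026²]/(29+27−2) = 848053
t = (7150 − 7745)/√[848053·(1/29 + 1/27)] = -2.4160
df = n₁ + n₂ − 2 = 54
Two-sided p-value ≈ 0.0191
Since p ≈ 0.0191 < α = 0.05, reject H0; the evidence is statistically significant.

-2.4160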